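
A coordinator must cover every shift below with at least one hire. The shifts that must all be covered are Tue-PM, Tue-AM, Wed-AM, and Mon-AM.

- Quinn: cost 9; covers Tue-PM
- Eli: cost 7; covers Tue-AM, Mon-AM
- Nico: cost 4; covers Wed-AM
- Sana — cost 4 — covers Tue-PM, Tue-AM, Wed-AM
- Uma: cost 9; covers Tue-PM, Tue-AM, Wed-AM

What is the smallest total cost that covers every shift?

11

This is an integer covering problem.
Choose Eli and Sana: together they cover Tue-PM, Tue-AM, Wed-AM, Mon-AM — every shift.
Total cost: 7 + 4 = 11.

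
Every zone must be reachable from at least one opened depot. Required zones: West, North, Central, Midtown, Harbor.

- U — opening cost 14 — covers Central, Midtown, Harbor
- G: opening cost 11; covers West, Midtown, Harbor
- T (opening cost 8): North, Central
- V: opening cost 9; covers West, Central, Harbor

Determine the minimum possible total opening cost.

19

The greedy cost-per-new-zone heuristic would pick V, T, and G for 28, but a cheaper cover exists.
Choose G and T: together they cover West, North, Central, Midtown, Harbor — every zone.
Total opening cost: 11 + 8 = 19.
No cover costs less than 19.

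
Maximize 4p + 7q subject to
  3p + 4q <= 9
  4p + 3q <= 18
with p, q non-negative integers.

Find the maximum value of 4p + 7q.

14

(p,q)=(0,2) is feasible, giving 14.
(p,q)=(1,1) is feasible, giving 11.
The best lattice point is (0,2), giving 14.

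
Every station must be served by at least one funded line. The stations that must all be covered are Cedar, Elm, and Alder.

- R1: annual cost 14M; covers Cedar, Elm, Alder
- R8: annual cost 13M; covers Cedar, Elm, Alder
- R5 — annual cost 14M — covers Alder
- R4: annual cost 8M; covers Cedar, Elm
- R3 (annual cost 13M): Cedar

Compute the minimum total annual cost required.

13

R8 alone covers Cedar, Elm, Alder — every station.
Total annual cost: 13.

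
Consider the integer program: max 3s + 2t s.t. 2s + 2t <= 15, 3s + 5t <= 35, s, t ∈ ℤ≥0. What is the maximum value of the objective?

The continuous relaxation peaks at (7.5, 0) with value 22.50; rounding to a feasible lattice point costs some objective.
(s,t)=(7,0) is feasible, giving 21.
(s,t)=(6,1) is feasible, giving 20.
(s,t)=(6,0) is feasible, giving 18.
Maximum is 21 at (s,t)=(7,0).

21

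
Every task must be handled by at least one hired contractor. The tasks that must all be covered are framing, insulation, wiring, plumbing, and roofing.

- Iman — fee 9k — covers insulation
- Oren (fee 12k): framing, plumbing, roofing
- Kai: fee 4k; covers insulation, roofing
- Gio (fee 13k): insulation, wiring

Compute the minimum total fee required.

The greedy cost-per-new-task heuristic would pick Kai, Oren, and Gio for 29, but a cheaper cover exists.
Choose Oren and Gio: together they cover framing, insulation, wiring, plumbing, roofing — every task.
Total fee: 12 + 13 = 25.
No cover costs less than 25.

25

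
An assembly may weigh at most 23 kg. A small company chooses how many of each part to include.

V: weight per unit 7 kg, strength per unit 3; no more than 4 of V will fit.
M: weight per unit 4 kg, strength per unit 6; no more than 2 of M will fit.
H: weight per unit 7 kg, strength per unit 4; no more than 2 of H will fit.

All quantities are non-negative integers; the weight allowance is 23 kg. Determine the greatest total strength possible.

This is a bounded integer knapsack.
M has the best ratio (6/4); taking only M gives at most 2×6 = 12 (stopped by the supply cap of 2).
Mixing does better — 2×M and 2×H: weight 22 ≤ 23, strength 2·6 + 2·4 = 20.

20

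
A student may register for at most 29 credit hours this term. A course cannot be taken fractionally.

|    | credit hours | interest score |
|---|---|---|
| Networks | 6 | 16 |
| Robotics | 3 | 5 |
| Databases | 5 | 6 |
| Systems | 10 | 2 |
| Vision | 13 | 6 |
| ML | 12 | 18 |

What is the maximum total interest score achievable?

45

Take Networks, Robotics, Databases, and ML: credit hours 6 + 3 + 5 + 12 = 26 ≤ 29, interest score 16 + 5 + 6 + 18 = 45.
No other feasible combination does better.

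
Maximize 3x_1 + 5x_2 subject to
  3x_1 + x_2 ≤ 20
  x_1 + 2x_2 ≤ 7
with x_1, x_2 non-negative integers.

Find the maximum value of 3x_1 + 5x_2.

20

(x_1,x_2)=(5,1) is feasible, giving 20.
(x_1,x_2)=(6,0) is feasible, giving 18.
(x_1,x_2)=(4,1) is feasible, giving 17.
The best lattice point is (5,1), giving 20.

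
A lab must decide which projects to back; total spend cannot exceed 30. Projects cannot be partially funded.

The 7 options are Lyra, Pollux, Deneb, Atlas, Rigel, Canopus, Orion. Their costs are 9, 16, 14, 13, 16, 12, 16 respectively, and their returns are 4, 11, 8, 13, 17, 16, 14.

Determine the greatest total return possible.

33

Take Rigel and Canopus: cost 16 + 12 = 28 ≤ 30, return 17 + 16 = 33.
No other feasible combination does better.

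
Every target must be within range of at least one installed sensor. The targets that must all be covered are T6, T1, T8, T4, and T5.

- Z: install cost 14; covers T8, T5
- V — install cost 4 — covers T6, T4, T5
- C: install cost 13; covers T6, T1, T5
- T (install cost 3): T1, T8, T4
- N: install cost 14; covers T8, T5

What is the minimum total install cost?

7

Choose V and T: together they cover T6, T1, T8, T4, T5 — every target.
Total install cost: 4 + 3 = 7.
No cover costs less than 7.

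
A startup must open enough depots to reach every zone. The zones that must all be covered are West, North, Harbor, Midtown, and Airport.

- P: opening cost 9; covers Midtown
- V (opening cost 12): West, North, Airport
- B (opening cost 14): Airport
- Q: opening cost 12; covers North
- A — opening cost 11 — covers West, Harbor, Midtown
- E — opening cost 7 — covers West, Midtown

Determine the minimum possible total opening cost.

23

This is a weighted set-cover instance.
Choose V and A: together they cover West, North, Harbor, Midtown, Airport — every zone.
Total opening cost: 12 + 11 = 23.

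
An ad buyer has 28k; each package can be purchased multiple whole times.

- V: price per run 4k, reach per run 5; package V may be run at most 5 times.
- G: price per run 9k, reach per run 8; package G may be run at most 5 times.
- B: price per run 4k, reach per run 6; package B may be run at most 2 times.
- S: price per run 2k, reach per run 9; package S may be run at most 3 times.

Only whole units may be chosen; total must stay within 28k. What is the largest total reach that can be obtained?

Take 3×V, 2×B, and 3×S: price 26 ≤ 28, reach 3·5 + 2·6 + 3·9 = 54.
S has the best ratio (9/2) and is taken to its limit of 3; remaining capacity is filled optimally with the others.

54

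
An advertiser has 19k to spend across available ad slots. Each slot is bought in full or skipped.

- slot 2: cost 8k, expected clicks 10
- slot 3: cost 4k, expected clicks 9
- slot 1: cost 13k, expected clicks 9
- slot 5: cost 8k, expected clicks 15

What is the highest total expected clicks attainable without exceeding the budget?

25

This is an integer program with binary decision variables.
slot 2 + slot 5: cost 8 + 8 = 16 ≤ 19, expected clicks 10 + 15 = 25.
slot 3 + slot 5: cost 4 + 8 = 12 ≤ 19, expected clicks 9 + 15 = 24.
slot 2 + slot 3: cost 8 + 4 = 12 ≤ 19, expected clicks 10 + 9 = 19.
Best is slot 2 and slot 5 with total expected clicks 25.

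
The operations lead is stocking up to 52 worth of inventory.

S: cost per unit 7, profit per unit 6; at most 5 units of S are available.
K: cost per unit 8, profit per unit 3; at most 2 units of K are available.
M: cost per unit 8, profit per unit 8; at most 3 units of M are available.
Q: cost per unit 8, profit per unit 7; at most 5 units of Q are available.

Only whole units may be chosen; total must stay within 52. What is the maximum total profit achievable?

48

4×S and 3×M: cost 52 ≤ 52, profit 4·6 + 3·8 = 48.
4×S, 2×M, and 1×Q: cost 52 ≤ 52, profit 4·6 + 2·8 + 1·7 = 47.
Best is 48.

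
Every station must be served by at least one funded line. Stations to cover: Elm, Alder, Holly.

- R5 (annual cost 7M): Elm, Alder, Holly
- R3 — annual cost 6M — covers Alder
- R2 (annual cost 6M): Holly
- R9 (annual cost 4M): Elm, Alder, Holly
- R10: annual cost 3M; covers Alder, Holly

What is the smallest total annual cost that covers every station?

R9 alone covers Elm, Alder, Holly — every station.
Total annual cost: 4.

4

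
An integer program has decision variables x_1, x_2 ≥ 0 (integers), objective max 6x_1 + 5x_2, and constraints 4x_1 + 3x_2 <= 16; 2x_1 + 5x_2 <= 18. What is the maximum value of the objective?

The continuous relaxation peaks at (1.86, 2.86) with value 25.43; rounding to a feasible lattice point costs some objective.
(x_1,x_2)=(4,0): 4·4+3·0=16≤16, 2·4+5·0=8≤18, objective 24.
(x_1,x_2)=(3,1): 4·3+3·1=15≤16, 2·3+5·1=11≤18, objective 23.
The best lattice point is (4,0), giving 24.

24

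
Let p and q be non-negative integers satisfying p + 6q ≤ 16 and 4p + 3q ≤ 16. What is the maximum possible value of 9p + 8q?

The continuous relaxation peaks at (2.29, 2.29) with value 38.86; rounding to a feasible lattice point costs some objective.
(p,q)=(4,0): 1·4+6·0=4≤16, 4·4+3·0=16≤16, objective 36.
(p,q)=(3,1): 1·3+6·1=9≤16, 4·3+3·1=15≤16, objective 35.
Maximum is 36 at (p,q)=(4,0).

36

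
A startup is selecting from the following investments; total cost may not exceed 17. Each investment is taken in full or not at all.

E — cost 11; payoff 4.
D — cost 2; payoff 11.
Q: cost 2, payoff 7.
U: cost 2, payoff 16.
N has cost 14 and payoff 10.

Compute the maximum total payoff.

This is a 0-1 knapsack instance.
Take E, D, Q, and U: cost 11 + 2 + 2 + 2 = 17 ≤ 17, payoff 4 + 11 + 7 + 16 = 38.
No other feasible combination does better.

38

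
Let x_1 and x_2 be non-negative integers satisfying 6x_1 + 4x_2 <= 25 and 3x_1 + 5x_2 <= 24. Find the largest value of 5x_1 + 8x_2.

Relaxing integrality, the LP optimum is 38.72 at (x_1,x_2) = (1.61, 3.83), which is not an integer point.
(x_1,x_2)=(1,4): 6·1+4·4=22≤25, 3·1+5·4=23≤24, objective 37.
(x_1,x_2)=(2,3): 6·2+4·3=24≤25, 3·2+5·3=21≤24, objective 34.
(x_1,x_2)=(0,4): 6·0+4·4=16≤25, 3·0+5·4=20≤24, objective 32.
The best lattice point is (1,4), giving 37.

37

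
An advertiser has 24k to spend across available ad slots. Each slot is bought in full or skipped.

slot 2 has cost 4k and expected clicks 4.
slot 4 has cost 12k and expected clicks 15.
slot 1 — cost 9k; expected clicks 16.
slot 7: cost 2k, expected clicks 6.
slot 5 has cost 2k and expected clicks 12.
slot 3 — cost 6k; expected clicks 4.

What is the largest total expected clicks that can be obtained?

Allowing fractional choices, the relaxed optimum would be about 47.8, but ad slots are indivisible.
slot 4 + slot 1 + slot 5: cost 12 + 9 + 2 = 23 ≤ 24, expected clicks 15 + 16 + 12 = 43.
slot 2 + slot 1 + slot 7 + slot 5: cost 4 + 9 + 2 + 2 = 17 ≤ 24, expected clicks 4 + 16 + 6 + 12 = 38.
slot 2 + slot 1 + slot 7 + slot 5 + slot 3: cost 4 + 9 + 2 + 2 + 6 = 23 ≤ 24, expected clicks 4 + 16 + 6 + 12 + 4 = 42.
Best is slot 4, slot 1, and slot 5 with total expected clicks 43.

43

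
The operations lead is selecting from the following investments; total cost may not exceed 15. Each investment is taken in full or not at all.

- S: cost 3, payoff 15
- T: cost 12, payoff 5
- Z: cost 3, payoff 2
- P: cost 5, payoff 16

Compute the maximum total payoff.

S + T: cost 3 + 12 = 15 ≤ 15, payoff 15 + 5 = 20.
S + Z + P: cost 3 + 3 + 5 = 11 ≤ 15, payoff 15 + 2 + 16 = 33.
S + P: cost 3 + 5 = 8 ≤ 15, payoff 15 + 16 = 31.
Best is S, Z, and P with total payoff 33.

33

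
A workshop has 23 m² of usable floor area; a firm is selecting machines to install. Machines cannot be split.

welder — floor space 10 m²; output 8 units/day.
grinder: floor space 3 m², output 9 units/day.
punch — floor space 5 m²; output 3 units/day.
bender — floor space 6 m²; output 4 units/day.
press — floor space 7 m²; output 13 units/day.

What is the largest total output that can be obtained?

Take welder, grinder, and press: floor space 10 + 3 + 7 = 20 ≤ 23, output 8 + 9 + 13 = 30.
No other feasible combination does better.

30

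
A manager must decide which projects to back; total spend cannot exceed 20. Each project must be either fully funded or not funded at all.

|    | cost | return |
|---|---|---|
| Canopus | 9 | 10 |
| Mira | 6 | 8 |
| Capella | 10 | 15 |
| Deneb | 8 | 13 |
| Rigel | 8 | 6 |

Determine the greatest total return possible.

28

Take Capella and Deneb: cost 10 + 8 = 18 ≤ 20, return 15 + 13 = 28.
No other feasible combination does better.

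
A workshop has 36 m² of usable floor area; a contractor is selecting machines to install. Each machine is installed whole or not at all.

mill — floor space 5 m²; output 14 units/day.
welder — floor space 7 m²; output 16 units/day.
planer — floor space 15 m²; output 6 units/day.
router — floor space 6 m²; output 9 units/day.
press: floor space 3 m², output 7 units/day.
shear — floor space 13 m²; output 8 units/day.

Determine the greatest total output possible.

54

Take mill, welder, router, press, and shear: floor space 5 + 7 + 6 + 3 + 13 = 34 ≤ 36, output 14 + 16 + 9 + 7 + 8 = 54.
No other feasible combination does better.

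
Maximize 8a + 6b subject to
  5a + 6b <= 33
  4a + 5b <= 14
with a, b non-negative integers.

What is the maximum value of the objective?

24

Relaxing integrality, the LP optimum is 28.00 at (a,b) = (3.5, 0), which is not an integer point.
(a,b)=(3,0): 5·3+6·0=15≤33, 4·3+5·0=12≤14, objective 24.
(a,b)=(2,1): 5·2+6·1=16≤33, 4·2+5·1=13≤14, objective 22.
The best lattice point is (3,0), giving 24.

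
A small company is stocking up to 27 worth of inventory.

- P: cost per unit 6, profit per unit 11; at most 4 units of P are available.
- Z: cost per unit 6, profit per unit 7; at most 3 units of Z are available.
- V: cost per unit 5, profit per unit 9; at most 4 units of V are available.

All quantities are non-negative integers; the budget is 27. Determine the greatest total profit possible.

49

2×P and 3×V: cost 27 ≤ 27, profit 2·11 + 3·9 = 49.
1×P and 4×V: cost 26 ≤ 27, profit 1·11 + 4·9 = 47.
Best is 49.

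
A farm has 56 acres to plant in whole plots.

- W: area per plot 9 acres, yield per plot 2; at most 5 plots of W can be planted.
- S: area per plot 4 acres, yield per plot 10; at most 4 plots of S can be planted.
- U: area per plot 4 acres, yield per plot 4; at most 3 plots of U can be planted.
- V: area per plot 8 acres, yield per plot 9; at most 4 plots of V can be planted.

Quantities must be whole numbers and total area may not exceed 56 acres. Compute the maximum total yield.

84

S has the best ratio (10/4); taking only S gives at most 4×10 = 40 (stopped by the supply cap of 4).
Mixing does better — 4×S, 2×U, and 4×V: area 56 ≤ 56, yield 4·10 + 2·4 + 4·9 = 84.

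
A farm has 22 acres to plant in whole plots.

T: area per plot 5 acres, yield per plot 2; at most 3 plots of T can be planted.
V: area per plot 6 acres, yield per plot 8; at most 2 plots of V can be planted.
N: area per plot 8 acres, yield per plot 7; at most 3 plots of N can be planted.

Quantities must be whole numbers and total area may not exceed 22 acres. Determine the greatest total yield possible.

23

1×V and 2×N: area 22 ≤ 22, yield 1·8 + 2·7 = 22.
2×V and 1×N: area 20 ≤ 22, yield 2·8 + 1·7 = 23.
Best is 23.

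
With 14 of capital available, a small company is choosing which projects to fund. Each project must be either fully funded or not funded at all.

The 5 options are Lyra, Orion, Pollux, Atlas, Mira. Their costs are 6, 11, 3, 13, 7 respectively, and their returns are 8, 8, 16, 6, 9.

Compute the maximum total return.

Take Pollux and Mira: cost 3 + 7 = 10 ≤ 14, return 16 + 9 = 25.
No other feasible combination does better.

25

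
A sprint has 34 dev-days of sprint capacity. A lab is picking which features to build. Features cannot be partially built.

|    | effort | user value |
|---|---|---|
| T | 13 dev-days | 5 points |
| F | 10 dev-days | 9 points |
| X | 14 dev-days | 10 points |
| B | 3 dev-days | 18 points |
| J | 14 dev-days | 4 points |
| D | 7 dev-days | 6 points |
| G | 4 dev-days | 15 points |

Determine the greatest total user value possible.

52

This is an integer program with binary decision variables.
Allowing fractional choices, the relaxed optimum would be about 55.1, but features are indivisible.
X + B + D + G: effort 14 + 3 + 7 + 4 = 28 ≤ 34, user value 10 + 18 + 6 + 15 = 49.
F + B + D + G: effort 10 + 3 + 7 + 4 = 24 ≤ 34, user value 9 + 18 + 6 + 15 = 48.
F + X + B + G: effort 10 + 14 + 3 + 4 = 31 ≤ 34, user value 9 + 10 + 18 + 15 = 52.
Best is F, X, B, and G with total user value 52.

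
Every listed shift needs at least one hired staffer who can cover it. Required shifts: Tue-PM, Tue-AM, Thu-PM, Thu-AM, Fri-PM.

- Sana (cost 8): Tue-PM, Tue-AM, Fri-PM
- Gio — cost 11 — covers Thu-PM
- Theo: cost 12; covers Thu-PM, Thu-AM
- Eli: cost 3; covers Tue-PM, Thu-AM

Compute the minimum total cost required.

20

The greedy cost-per-new-shift heuristic would pick Eli, Sana, and Gio for 22, but a cheaper cover exists.
Choose Sana and Theo: together they cover Tue-PM, Tue-AM, Thu-PM, Thu-AM, Fri-PM — every shift.
Total cost: 8 + 12 = 20.
No cover costs less than 20.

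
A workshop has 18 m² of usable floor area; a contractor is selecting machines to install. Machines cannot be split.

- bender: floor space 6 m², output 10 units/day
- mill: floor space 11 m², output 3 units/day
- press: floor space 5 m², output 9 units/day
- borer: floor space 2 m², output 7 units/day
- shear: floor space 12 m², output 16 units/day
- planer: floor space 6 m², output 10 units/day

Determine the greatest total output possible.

Take bender, press, and planer: floor space 6 + 5 + 6 = 17 ≤ 18, output 10 + 9 + 10 = 29.
No other feasible combination does better.

29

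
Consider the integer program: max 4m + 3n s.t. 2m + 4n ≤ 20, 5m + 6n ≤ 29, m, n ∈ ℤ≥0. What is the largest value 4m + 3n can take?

(m,n)=(5,0) is feasible, giving 20.
(m,n)=(4,1) is feasible, giving 19.
(m,n)=(4,0) is feasible, giving 16.
The best lattice point is (5,0), giving 20.

20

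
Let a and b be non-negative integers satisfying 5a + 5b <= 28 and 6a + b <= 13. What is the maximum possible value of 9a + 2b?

(a,b)=(2,1): 5·2+5·1=15≤28, 6·2+1·1=13≤13, objective 20.
(a,b)=(2,0): 5·2+5·0=10≤28, 6·2+1·0=12≤13, objective 18.
The best lattice point is (2,1), giving 20.

20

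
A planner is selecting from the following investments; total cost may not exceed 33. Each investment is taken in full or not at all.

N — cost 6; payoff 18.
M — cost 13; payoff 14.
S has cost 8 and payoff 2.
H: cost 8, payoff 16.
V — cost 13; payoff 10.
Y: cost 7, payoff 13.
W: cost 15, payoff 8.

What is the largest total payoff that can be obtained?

49

Take N, S, H, and Y: cost 6 + 8 + 8 + 7 = 29 ≤ 33, payoff 18 + 2 + 16 + 13 = 49.
No other feasible combination does better.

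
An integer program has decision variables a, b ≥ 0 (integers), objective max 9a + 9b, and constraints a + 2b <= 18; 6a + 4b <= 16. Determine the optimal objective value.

36

(a,b)=(0,4): 1·0+2·4=8≤18, 6·0+4·4=16≤16, objective 36.
(a,b)=(0,3): 1·0+2·3=6≤18, 6·0+4·3=12≤16, objective 27.
Maximum is 36 at (a,b)=(0,4).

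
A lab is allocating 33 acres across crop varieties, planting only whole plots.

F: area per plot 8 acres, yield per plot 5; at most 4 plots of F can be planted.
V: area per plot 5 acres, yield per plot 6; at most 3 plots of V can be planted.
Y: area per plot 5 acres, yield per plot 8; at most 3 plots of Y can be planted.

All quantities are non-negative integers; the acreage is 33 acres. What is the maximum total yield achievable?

42

Y has the best ratio (8/5); taking only Y gives at most 3×8 = 24 (stopped by the supply cap of 3).
Mixing does better — 3×V and 3×Y: area 30 ≤ 33, yield 3·6 + 3·8 = 42.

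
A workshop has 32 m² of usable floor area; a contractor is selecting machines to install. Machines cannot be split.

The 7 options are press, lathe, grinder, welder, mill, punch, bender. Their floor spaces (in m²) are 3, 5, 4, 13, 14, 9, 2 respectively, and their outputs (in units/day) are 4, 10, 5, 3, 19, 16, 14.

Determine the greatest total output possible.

59

lathe + mill + punch + bender: floor space 5 + 14 + 9 + 2 = 30 ≤ 32, output 10 + 19 + 16 + 14 = 59.
press + grinder + mill + punch + bender: floor space 3 + 4 + 14 + 9 + 2 = 32 ≤ 32, output 4 + 5 + 19 + 16 + 14 = 58.
grinder + mill + punch + bender: floor space 4 + 14 + 9 + 2 = 29 ≤ 32, output 5 + 19 + 16 + 14 = 54.
Best is lathe, mill, punch, and bender with total output 59.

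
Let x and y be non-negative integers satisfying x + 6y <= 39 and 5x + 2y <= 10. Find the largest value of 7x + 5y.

25

(x,y)=(0,5): 1·0+6·5=30≤39, 5·0+2·5=10≤10, objective 25.
(x,y)=(0,4): 1·0+6·4=24≤39, 5·0+2·4=8≤10, objective 20.
No feasible integer point exceeds 25.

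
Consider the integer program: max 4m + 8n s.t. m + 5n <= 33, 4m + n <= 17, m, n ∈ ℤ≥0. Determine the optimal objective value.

56

The continuous relaxation peaks at (2.74, 6.05) with value 59.37; rounding to a feasible lattice point costs some objective.
(m,n)=(2,6): 1·2+5·6=32≤33, 4·2+1·6=14≤17, objective 56.
(m,n)=(1,6): 1·1+5·6=31≤33, 4·1+1·6=10≤17, objective 52.
(m,n)=(3,5): 1·3+5·5=28≤33, 4·3+1·5=17≤17, objective 52.
The best lattice point is (2,6), giving 56.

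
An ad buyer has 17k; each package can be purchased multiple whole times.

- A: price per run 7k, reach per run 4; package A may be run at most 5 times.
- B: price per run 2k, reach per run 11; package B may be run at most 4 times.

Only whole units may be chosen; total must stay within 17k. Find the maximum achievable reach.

48

This is a bounded integer knapsack.
B has the best ratio (11/2); taking only B gives at most 4×11 = 44 (stopped by the supply cap of 4).
Mixing does better — 1×A and 4×B: price 15 ≤ 17, reach 1·4 + 4·11 = 48.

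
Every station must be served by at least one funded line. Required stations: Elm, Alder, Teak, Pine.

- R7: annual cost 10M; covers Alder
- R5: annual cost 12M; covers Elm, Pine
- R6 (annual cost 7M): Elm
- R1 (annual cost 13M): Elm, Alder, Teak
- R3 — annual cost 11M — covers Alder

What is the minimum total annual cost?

25

Choose R5 and R1: together they cover Elm, Alder, Teak, Pine — every station.
Total annual cost: 12 + 13 = 25.
No cover costs less than 25.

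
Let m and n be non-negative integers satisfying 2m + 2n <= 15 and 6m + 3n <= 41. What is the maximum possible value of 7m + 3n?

(m,n)=(6,1): 2·6+2·1=14≤15, 6·6+3·1=39≤41, objective 45.
(m,n)=(6,0): 2·6+2·0=12≤15, 6·6+3·0=36≤41, objective 42.
No feasible integer point exceeds 45.

45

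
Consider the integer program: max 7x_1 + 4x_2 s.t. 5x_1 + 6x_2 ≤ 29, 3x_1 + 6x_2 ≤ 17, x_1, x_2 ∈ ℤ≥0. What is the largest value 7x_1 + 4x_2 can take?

35

(x_1,x_2)=(5,0) is feasible, giving 35.
(x_1,x_2)=(4,0) is feasible, giving 28.
No feasible integer point exceeds 35.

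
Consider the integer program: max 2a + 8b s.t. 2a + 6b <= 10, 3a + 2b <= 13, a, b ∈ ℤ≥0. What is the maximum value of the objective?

12

(a,b)=(2,1) is feasible, giving 12.
(a,b)=(1,1) is feasible, giving 10.
(a,b)=(0,1) is feasible, giving 8.
(a,b)=(3,0) is feasible, giving 6.
Maximum is 12 at (a,b)=(2,1).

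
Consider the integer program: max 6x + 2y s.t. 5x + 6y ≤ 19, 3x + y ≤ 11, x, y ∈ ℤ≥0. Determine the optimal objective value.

(x,y)=(3,0) is feasible, giving 18.
(x,y)=(2,1) is feasible, giving 14.
(x,y)=(2,0) is feasible, giving 12.
Maximum is 18 at (x,y)=(3,0).

18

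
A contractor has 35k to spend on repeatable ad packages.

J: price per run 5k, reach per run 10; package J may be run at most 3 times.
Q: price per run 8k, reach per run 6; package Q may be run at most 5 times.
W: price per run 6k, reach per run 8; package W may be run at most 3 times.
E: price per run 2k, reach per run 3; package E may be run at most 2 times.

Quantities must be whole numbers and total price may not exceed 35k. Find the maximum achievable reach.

This is a bounded integer knapsack.
Take 3×J, 3×W, and 1×E: price 35 ≤ 35, reach 3·10 + 3·8 + 1·3 = 57.
J has the best ratio (10/5) and is taken to its limit of 3; remaining capacity is filled optimally with the others.

57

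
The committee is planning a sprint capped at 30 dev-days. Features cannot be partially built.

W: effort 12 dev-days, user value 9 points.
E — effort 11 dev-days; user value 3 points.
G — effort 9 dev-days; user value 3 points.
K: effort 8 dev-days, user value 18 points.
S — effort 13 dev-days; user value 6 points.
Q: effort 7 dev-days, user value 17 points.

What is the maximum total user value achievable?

44

W + K + Q: effort 12 + 8 + 7 = 27 ≤ 30, user value 9 + 18 + 17 = 44.
K + S + Q: effort 8 + 13 + 7 = 28 ≤ 30, user value 18 + 6 + 17 = 41.
G + K + Q: effort 9 + 8 + 7 = 24 ≤ 30, user value 3 + 18 + 17 = 38.
Best is W, K, and Q with total user value 44.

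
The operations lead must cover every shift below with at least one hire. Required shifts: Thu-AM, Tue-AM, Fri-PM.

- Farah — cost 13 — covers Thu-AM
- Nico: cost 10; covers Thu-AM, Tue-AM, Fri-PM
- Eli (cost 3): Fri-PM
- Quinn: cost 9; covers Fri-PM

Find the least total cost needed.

The greedy cost-per-new-shift heuristic would pick Eli and Nico for 13, but a cheaper cover exists.
Nico alone covers Thu-AM, Tue-AM, Fri-PM — every shift.
Total cost: 10.
No cover costs less than 10.

10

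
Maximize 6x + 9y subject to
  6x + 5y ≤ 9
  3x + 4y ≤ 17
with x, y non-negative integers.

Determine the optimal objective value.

Relaxing integrality, the LP optimum is 16.20 at (x,y) = (0, 1.8), which is not an integer point.
(x,y)=(0,1): 6·0+5·1=5≤9, 3·0+4·1=4≤17, objective 9.
(x,y)=(1,0): 6·1+5·0=6≤9, 3·1+4·0=3≤17, objective 6.
(x,y)=(0,0): 6·0+5·0=0≤9, 3·0+4·0=0≤17, objective 0.
Maximum is 9 at (x,y)=(0,1).

9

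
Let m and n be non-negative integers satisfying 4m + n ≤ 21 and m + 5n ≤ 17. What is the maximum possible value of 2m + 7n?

25

The continuous relaxation peaks at (4.63, 2.47) with value 26.58; rounding to a feasible lattice point costs some objective.
(m,n)=(2,3): 4·2+1·3=11≤21, 1·2+5·3=17≤17, objective 25.
(m,n)=(1,3): 4·1+1·3=7≤21, 1·1+5·3=16≤17, objective 23.
(m,n)=(4,2): 4·4+1·2=18≤21, 1·4+5·2=14≤17, objective 22.
(m,n)=(3,2): 4·3+1·2=14≤21, 1·3+5·2=13≤17, objective 20.
Maximum is 25 at (m,n)=(2,3).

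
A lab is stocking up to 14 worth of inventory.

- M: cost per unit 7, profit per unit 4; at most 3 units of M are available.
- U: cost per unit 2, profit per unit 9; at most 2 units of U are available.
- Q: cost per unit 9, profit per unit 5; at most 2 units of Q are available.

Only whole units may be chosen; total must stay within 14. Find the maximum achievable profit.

23

Take 2×U and 1×Q: cost 13 ≤ 14, profit 2·9 + 1·5 = 23.
U has the best ratio (9/2) and is taken to its limit of 2; remaining capacity is filled optimally with the others.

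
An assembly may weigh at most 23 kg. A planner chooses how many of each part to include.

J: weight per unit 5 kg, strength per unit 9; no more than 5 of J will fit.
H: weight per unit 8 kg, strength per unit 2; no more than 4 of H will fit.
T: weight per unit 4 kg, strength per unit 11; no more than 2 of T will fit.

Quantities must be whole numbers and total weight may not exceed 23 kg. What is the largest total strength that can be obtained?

3×J and 2×T: weight 23 ≤ 23, strength 3·9 + 2·11 = 49.
2×J and 2×T: weight 18 ≤ 23, strength 2·9 + 2·11 = 40.
Best is 49.

49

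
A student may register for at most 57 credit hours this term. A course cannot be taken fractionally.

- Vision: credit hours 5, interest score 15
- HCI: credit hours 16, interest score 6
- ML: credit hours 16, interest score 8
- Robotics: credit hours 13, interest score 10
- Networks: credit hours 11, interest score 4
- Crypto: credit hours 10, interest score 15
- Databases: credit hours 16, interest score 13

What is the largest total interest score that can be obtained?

Allowing fractional choices, the relaxed optimum would be about 59.5, but courses are indivisible.
Vision + Robotics + Networks + Crypto + Databases: credit hours 5 + 13 + 11 + 10 + 16 = 55 ≤ 57, interest score 15 + 10 + 4 + 15 + 13 = 57.
Vision + Robotics + Crypto + Databases: credit hours 5 + 13 + 10 + 16 = 44 ≤ 57, interest score 15 + 10 + 15 + 13 = 53.
Best is Vision, Robotics, Networks, Crypto, and Databases with total interest score 57.

57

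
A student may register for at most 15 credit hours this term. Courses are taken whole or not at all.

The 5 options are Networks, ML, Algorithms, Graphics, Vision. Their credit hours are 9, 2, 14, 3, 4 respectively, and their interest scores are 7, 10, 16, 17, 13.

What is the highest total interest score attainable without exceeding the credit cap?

40

Allowing fractional choices, the relaxed optimum would be about 46.9, but courses are indivisible.
Graphics + Vision: credit hours 3 + 4 = 7 ≤ 15, interest score 17 + 13 = 30.
ML + Graphics + Vision: credit hours 2 + 3 + 4 = 9 ≤ 15, interest score 10 + 17 + 13 = 40.
Networks + ML + Graphics: credit hours 9 + 2 + 3 = 14 ≤ 15, interest score 7 + 10 + 17 = 34.
Best is ML, Graphics, and Vision with total interest score 40.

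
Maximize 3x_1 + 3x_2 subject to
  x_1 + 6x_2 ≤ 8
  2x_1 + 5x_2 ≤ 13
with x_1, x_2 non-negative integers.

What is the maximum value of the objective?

The continuous relaxation peaks at (6.5, 0) with value 19.50; rounding to a feasible lattice point costs some objective.
(x_1,x_2)=(6,0): 1·6+6·0=6≤8, 2·6+5·0=12≤13, objective 18.
(x_1,x_2)=(5,0): 1·5+6·0=5≤8, 2·5+5·0=10≤13, objective 15.
The best lattice point is (6,0), giving 18.

18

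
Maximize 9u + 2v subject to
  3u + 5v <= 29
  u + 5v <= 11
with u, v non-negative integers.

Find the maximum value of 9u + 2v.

81

Relaxing integrality, the LP optimum is 87.00 at (u,v) = (9.67, 0), which is not an integer point.
(u,v)=(9,0): 3·9+5·0=27≤29, 1·9+5·0=9≤11, objective 81.
(u,v)=(8,0): 3·8+5·0=24≤29, 1·8+5·0=8≤11, objective 72.
The best lattice point is (9,0), giving 81.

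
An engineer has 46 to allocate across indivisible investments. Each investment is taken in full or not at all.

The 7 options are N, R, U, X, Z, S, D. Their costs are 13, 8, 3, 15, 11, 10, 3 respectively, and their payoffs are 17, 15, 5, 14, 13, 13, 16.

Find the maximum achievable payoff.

74

N + R + U + S + D: cost 13 + 8 + 3 + 10 + 3 = 37 ≤ 46, payoff 17 + 15 + 5 + 13 + 16 = 66.
N + R + U + X + D: cost 13 + 8 + 3 + 15 + 3 = 42 ≤ 46, payoff 17 + 15 + 5 + 14 + 16 = 67.
N + R + Z + S + D: cost 13 + 8 + 11 + 10 + 3 = 45 ≤ 46, payoff 17 + 15 + 13 + 13 + 16 = 74.
Best is N, R, Z, S, and D with total payoff 74.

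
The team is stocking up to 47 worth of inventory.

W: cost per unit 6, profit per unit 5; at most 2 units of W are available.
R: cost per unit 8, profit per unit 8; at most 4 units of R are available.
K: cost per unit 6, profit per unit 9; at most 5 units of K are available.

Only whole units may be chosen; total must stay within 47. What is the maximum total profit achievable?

1×W, 1×R, and 5×K: cost 44 ≤ 47, profit 1·5 + 1·8 + 5·9 = 58.
2×R and 5×K: cost 46 ≤ 47, profit 2·8 + 5·9 = 61.
Best is 61.

61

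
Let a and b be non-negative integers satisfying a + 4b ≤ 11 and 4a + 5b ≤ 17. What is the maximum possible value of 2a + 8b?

18

(a,b)=(1,2): 1·1+4·2=9≤11, 4·1+5·2=14≤17, objective 18.
(a,b)=(0,2): 1·0+4·2=8≤11, 4·0+5·2=10≤17, objective 16.
(a,b)=(2,1): 1·2+4·1=6≤11, 4·2+5·1=13≤17, objective 12.
The best lattice point is (1,2), giving 18.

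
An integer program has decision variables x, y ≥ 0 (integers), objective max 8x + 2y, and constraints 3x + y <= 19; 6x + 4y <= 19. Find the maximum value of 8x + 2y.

Relaxing integrality, the LP optimum is 25.33 at (x,y) = (3.17, 0), which is not an integer point.
(x,y)=(3,0) is feasible, giving 24.
(x,y)=(2,1) is feasible, giving 18.
(x,y)=(2,0) is feasible, giving 16.
The best lattice point is (3,0), giving 24.

24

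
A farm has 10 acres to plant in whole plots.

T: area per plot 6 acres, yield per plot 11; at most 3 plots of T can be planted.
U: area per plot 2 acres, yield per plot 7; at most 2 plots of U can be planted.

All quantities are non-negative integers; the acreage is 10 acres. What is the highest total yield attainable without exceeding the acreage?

25

Take 1×T and 2×U: area 10 ≤ 10, yield 1·11 + 2·7 = 25.
U has the best ratio (7/2) and is taken to its limit of 2; remaining capacity is filled optimally with the others.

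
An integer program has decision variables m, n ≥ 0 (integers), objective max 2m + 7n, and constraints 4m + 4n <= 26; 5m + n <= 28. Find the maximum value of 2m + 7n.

42

(m,n)=(0,6): 4·0+4·6=24≤26, 5·0+1·6=6≤28, objective 42.
(m,n)=(1,5): 4·1+4·5=24≤26, 5·1+1·5=10≤28, objective 37.
No feasible integer point exceeds 42.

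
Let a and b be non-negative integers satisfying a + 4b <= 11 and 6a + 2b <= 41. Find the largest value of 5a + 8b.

38

Relaxing integrality, the LP optimum is 41.36 at (a,b) = (6.45, 1.14), which is not an integer point.
(a,b)=(6,1): 1·6+4·1=10≤11, 6·6+2·1=38≤41, objective 38.
(a,b)=(5,1): 1·5+4·1=9≤11, 6·5+2·1=32≤41, objective 33.
(a,b)=(6,0): 1·6+4·0=6≤11, 6·6+2·0=36≤41, objective 30.
Maximum is 38 at (a,b)=(6,1).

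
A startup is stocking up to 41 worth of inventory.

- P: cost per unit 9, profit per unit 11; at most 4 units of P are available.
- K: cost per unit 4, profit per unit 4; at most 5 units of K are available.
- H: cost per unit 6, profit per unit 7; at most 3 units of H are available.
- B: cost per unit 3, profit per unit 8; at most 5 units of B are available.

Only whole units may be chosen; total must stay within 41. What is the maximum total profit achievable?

This is a bounded integer knapsack.
Take 2×P, 2×K, and 5×B: cost 41 ≤ 41, profit 2·11 + 2·4 + 5·8 = 70.
B has the best ratio (8/3) and is taken to its limit of 5; remaining capacity is filled optimally with the others.

70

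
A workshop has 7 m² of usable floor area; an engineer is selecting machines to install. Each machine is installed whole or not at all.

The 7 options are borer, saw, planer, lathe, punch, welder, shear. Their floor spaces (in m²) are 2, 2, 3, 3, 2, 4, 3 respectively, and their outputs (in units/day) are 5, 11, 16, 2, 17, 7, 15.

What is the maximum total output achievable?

44

saw + punch + shear: floor space 2 + 2 + 3 = 7 ≤ 7, output 11 + 17 + 15 = 43.
saw + planer + punch: floor space 2 + 3 + 2 = 7 ≤ 7, output 11 + 16 + 17 = 44.
Best is saw, planer, and punch with total output 44.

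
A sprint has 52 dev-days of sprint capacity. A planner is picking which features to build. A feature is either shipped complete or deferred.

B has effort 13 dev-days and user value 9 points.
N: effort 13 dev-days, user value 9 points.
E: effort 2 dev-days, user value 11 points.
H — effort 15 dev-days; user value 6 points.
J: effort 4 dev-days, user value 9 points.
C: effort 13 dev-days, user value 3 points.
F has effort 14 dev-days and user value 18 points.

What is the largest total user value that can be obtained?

56

This is a 0-1 knapsack instance.
Take B, N, E, J, and F: effort 13 + 13 + 2 + 4 + 14 = 46 ≤ 52, user value 9 + 9 + 11 + 9 + 18 = 56.
No other feasible combination does better.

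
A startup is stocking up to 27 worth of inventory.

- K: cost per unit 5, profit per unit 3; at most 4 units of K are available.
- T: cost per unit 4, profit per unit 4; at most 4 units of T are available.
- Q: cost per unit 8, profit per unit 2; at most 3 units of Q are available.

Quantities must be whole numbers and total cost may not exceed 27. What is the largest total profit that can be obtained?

22

This is a bounded integer knapsack.
2×K and 4×T: cost 26 ≤ 27, profit 2·3 + 4·4 = 22.
3×K and 3×T: cost 27 ≤ 27, profit 3·3 + 3·4 = 21.
Best is 22.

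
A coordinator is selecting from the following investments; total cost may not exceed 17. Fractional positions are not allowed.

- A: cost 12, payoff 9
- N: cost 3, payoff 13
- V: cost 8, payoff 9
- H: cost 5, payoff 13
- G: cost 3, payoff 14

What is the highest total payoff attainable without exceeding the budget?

Allowing fractional choices, the relaxed optimum would be about 46.8, but investments are indivisible.
V + H + G: cost 8 + 5 + 3 = 16 ≤ 17, payoff 9 + 13 + 14 = 36.
N + H + G: cost 3 + 5 + 3 = 11 ≤ 17, payoff 13 + 13 + 14 = 40.
N + V + G: cost 3 + 8 + 3 = 14 ≤ 17, payoff 13 + 9 + 14 = 36.
Best is N, H, and G with total payoff 40.

40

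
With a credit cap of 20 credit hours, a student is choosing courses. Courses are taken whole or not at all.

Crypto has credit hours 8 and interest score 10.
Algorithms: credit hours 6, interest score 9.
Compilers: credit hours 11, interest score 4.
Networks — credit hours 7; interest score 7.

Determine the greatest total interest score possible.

19

Take Crypto and Algorithms: credit hours 8 + 6 = 14 ≤ 20, interest score 10 + 9 = 19.
No other feasible combination does better.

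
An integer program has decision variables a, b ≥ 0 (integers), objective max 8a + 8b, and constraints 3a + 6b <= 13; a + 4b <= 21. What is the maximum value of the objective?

The continuous relaxation peaks at (4.33, 0) with value 34.67; rounding to a feasible lattice point costs some objective.
(a,b)=(4,0): 3·4+6·0=12≤13, 1·4+4·0=4≤21, objective 32.
(a,b)=(3,0): 3·3+6·0=9≤13, 1·3+4·0=3≤21, objective 24.
Maximum is 32 at (a,b)=(4,0).

32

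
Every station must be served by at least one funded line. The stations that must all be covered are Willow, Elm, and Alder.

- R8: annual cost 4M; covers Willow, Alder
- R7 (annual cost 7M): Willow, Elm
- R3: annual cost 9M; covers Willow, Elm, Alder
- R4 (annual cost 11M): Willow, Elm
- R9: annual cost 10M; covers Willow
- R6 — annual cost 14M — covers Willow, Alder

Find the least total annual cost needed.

9

The greedy cost-per-new-station heuristic would pick R8 and R7 for 11, but a cheaper cover exists.
R3 alone covers Willow, Elm, Alder — every station.
Total annual cost: 9.
No cover costs less than 9.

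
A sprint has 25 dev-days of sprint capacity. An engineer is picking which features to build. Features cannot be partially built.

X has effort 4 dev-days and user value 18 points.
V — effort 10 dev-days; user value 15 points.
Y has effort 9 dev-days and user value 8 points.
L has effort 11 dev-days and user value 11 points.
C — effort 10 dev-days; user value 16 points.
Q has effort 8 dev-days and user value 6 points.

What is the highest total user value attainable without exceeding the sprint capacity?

49

Take X, V, and C: effort 4 + 10 + 10 = 24 ≤ 25, user value 18 + 15 + 16 = 49.
No other feasible combination does better.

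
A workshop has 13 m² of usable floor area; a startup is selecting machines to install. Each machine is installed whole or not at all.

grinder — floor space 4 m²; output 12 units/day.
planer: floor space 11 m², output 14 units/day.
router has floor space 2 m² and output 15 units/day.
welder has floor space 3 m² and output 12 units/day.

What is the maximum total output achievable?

39

planer + router: floor space 11 + 2 = 13 ≤ 13, output 14 + 15 = 29.
grinder + router + welder: floor space 4 + 2 + 3 = 9 ≤ 13, output 12 + 15 + 12 = 39.
Best is grinder, router, and welder with total output 39.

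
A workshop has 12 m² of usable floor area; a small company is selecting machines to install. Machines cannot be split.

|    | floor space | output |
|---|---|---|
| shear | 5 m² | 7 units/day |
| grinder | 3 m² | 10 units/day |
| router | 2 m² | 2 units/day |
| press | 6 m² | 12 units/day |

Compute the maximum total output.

Allowing fractional choices, the relaxed optimum would be about 26.2, but machines are indivisible.
grinder + router + press: floor space 3 + 2 + 6 = 11 ≤ 12, output 10 + 2 + 12 = 24.
grinder + press: floor space 3 + 6 = 9 ≤ 12, output 10 + 12 = 22.
Best is grinder, router, and press with total output 24.

24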